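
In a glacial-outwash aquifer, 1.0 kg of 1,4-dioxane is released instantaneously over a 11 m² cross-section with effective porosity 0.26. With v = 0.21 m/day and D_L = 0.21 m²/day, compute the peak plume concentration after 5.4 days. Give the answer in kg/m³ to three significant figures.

0.0926 kg/m³

The peak of an instantaneous 1D plume sits at x = vt; there the Gaussian factor is 1 and C_max = M/(n_e·A·√(4πDt)), where n_e·A is the pore area the mass is dissolved in.
√(4πDt) = √(4π × 0.21 × 5.4) = 3.775 m, so C_max = 1.0/(0.26 × 11 × 3.775) = 0.0926 kg/m³.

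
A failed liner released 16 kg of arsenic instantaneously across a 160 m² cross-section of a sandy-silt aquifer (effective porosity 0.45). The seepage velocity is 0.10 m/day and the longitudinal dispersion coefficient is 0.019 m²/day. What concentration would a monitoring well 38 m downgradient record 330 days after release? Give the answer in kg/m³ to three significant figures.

0.00924 kg/m³

For an instantaneous plane source, C(x,t) = M/(n_e·A·√(4πDt)) · exp(−(x−vt)²/(4Dt)), with n_e·A the pore (flow) area.
Plume center vt = 0.10 × 330 = 33 m, so the well at 38 m is 5 m downgradient of the peak.
√(4πDt) = 8.876 m, giving peak height M/(n_e·A·√(4πDt)) = 16/(0.45 × 160 × 8.876) = 0.02504 kg/m³.
(x−vt)²/(4Dt) = (5)²/(4 × 0.019 × 330) = 0.9968; exp(−0.9968) = 0.3691.
C = 0.02504 × 0.3691 = 0.00924 kg/m³.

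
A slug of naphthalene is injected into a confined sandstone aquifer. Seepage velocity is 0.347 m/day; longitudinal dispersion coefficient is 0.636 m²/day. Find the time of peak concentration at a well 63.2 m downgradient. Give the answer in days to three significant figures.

177 days

For the 1D instantaneous-source solution, setting ∂C/∂t = 0 at fixed x gives v²t² + 2Dt − x² = 0, so t = (√(D² + v²x²) − D)/v².
√(D² + v²x²) = √(0.636² + 0.347² × 63.2²) = 21.94; v² = 0.120409.
t = (21.94 − 0.636)/0.120409 = 177 days (vs. the pure-advection estimate x/v = 182 d).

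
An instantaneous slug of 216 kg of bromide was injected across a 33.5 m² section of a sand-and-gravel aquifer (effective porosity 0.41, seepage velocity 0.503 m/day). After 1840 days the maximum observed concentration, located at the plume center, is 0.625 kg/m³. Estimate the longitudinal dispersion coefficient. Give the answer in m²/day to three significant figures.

0.0274 m²/day

At the plume center C_max = M/(n_e·A·√(4πDt)), so D = M²/(4πt·(n_e·A·C_max)²).
n_e·A·C_max = 0.41 × 33.5 × 0.625 = 8.584 kg/m.
D = 216²/(4π × 1840 × 8.584²) = 0.0274 m²/day.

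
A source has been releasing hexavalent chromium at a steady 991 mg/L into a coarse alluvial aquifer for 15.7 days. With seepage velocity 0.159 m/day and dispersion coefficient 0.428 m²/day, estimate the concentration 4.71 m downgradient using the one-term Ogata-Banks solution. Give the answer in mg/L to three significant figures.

For a continuous step input, C/C₀ ≈ ½·erfc((x−vt)/(2√(Dt))).
vt = 0.159 × 15.7 = 2.4963 m and 2√(Dt) = 2√(0.428 × 15.7) = 5.184 m.
Argument (x−vt)/(2√(Dt)) = (4.71 − 2.4963)/5.184 = 0.4270; ½·erfc(0.4270) = 0.2730.
C = 991 × 0.2730 = 271 mg/L.

271 mg/L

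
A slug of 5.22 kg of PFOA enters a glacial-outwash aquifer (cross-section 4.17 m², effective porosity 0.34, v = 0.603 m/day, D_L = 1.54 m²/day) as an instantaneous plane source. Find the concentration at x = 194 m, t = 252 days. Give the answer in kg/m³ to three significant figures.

For an instantaneous plane source, C(x,t) = M/(n_e·A·√(4πDt)) · exp(−(x−vt)²/(4Dt)), with n_e·A the pore (flow) area.
Plume center vt = 0.603 × 252 = 151.956 m, so the well at 194 m is 42.044 m downgradient of the peak.
√(4πDt) = 69.83 m, giving peak height M/(n_e·A·√(4πDt)) = 5.22/(0.34 × 4.17 × 69.83) = 0.05272 kg/m³.
(x−vt)²/(4Dt) = (42.044)²/(4 × 1.54 × 252) = 1.139; exp(−1.139) = 0.3201.
C = 0.05272 × 0.3201 = 0.0169 kg/m³.

0.0169 kg/m³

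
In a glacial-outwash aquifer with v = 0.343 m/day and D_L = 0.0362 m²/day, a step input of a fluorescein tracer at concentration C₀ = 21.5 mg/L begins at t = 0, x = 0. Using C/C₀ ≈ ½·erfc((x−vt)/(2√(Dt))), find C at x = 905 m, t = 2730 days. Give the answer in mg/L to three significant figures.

21.2 mg/L

For a continuous step input, C/C₀ ≈ ½·erfc((x−vt)/(2√(Dt))).
vt = 0.343 × 2730 = 936.39 m and 2√(Dt) = 2√(0.0362 × 2730) = 19.88 m.
Argument (x−vt)/(2√(Dt)) = (905 − 936.39)/19.88 = -1.579; ½·erfc(-1.579) = 0.9872.
C = 21.5 × 0.9872 = 21.2 mg/L.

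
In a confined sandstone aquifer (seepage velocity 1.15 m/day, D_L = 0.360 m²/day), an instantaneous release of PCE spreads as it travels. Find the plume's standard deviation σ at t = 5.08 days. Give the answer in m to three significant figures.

1.91 m

Dispersive spreading gives a Gaussian with σ² = 2Dt; advection only shifts the center.
σ = √(2 × 0.360 × 5.08) = 1.91 m.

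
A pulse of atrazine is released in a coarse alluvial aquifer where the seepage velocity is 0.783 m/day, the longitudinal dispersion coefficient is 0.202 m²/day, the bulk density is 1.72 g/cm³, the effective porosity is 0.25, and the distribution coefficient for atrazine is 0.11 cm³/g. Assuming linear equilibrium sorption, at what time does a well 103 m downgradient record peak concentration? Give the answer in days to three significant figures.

231 days

Retardation factor R = 1 + ρ_b·K_d/n = 1 + 1.72 × 0.11/0.25 = 1.757.
Sorption retards both mechanisms: v_R = v/R = 0.4456 m/day, D_R = D/R = 0.1150 m²/day.
Peak time from v_R²t² + 2D_R t − x² = 0: t = (√(D_R² + v_R²x²) − D_R)/v_R².
√(D_R² + v_R²x²) = √(0.1150² + 0.4456² × 103²) = 45.90; v_R² = 0.1986.
t = (45.90 − 0.1150)/0.1986 = 231 days.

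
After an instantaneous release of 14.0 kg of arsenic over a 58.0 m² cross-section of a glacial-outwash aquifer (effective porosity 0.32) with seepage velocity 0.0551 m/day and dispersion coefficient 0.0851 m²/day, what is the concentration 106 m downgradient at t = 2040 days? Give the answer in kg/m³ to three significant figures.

0.0152 kg/m³

For an instantaneous plane source, C(x,t) = M/(n_e·A·√(4πDt)) · exp(−(x−vt)²/(4Dt)), with n_e·A the pore (flow) area.
Plume center vt = 0.0551 × 2040 = 112.404 m, so the well at 106 m is 6.404 m upgradient of the peak.
√(4πDt) = 46.71 m, giving peak height M/(n_e·A·√(4πDt)) = 14.0/(0.32 × 58.0 × 46.71) = 0.01615 kg/m³.
(x−vt)²/(4Dt) = (-6.404)²/(4 × 0.0851 × 2040) = 0.05906; exp(−0.05906) = 0.9427.
C = 0.01615 × 0.9427 = 0.0152 kg/m³.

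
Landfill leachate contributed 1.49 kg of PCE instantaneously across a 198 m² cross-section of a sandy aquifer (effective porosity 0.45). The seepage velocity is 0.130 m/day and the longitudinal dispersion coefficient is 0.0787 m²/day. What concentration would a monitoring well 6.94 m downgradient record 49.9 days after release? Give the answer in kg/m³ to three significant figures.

0.00235 kg/m³

For an instantaneous plane source, C(x,t) = M/(n_e·A·√(4πDt)) · exp(−(x−vt)²/(4Dt)), with n_e·A the pore (flow) area.
Plume center vt = 0.130 × 49.9 = 6.487 m, so the well at 6.94 m is 0.453 m downgradient of the peak.
√(4πDt) = 7.025 m, giving peak height M/(n_e·A·√(4πDt)) = 1.49/(0.45 × 198 × 7.025) = 0.002380 kg/m³.
(x−vt)²/(4Dt) = (0.453)²/(4 × 0.0787 × 49.9) = 0.01306; exp(−0.01306) = 0.9870.
C = 0.002380 × 0.9870 = 0.00235 kg/m³.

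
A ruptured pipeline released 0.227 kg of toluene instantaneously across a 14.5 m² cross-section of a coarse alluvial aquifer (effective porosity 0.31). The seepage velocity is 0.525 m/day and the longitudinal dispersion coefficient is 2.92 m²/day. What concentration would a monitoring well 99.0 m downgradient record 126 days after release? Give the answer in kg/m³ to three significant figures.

0.000357 kg/m³

For an instantaneous plane source, C(x,t) = M/(n_e·A·√(4πDt)) · exp(−(x−vt)²/(4Dt)), with n_e·A the pore (flow) area.
Plume center vt = 0.525 × 126 = 66.15 m, so the well at 99.0 m is 32.85 m downgradient of the peak.
√(4πDt) = 68.00 m, giving peak height M/(n_e·A·√(4πDt)) = 0.227/(0.31 × 14.5 × 68.00) = 0.0007427 kg/m³.
(x−vt)²/(4Dt) = (32.85)²/(4 × 2.92 × 126) = 0.7333; exp(−0.7333) = 0.4803.
C = 0.0007427 × 0.4803 = 0.000357 kg/m³.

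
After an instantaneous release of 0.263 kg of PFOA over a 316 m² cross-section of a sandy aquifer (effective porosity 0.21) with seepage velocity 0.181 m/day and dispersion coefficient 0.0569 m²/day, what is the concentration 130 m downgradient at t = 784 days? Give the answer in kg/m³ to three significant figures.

7.57e-05 kg/m³

For an instantaneous plane source, C(x,t) = M/(n_e·A·√(4πDt)) · exp(−(x−vt)²/(4Dt)), with n_e·A the pore (flow) area.
Plume center vt = 0.181 × 784 = 141.904 m, so the well at 130 m is 11.904 m upgradient of the peak.
√(4πDt) = 23.68 m, giving peak height M/(n_e·A·√(4πDt)) = 0.263/(0.21 × 316 × 23.68) = 0.0001674 kg/m³.
(x−vt)²/(4Dt) = (-11.904)²/(4 × 0.0569 × 784) = 0.7941; exp(−0.7941) = 0.4520.
C = 0.0001674 × 0.4520 = 7.57e-05 kg/m³.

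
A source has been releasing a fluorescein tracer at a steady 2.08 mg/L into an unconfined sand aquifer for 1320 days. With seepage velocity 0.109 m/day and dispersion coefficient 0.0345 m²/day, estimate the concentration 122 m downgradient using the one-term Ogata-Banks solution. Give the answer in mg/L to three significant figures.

2.06 mg/L

For a continuous step input, C/C₀ ≈ ½·erfc((x−vt)/(2√(Dt))).
vt = 0.109 × 1320 = 143.88 m and 2√(Dt) = 2√(0.0345 × 1320) = 13.50 m.
Argument (x−vt)/(2√(Dt)) = (122 − 143.88)/13.50 = -1.621; ½·erfc(-1.621) = 0.9891.
C = 2.08 × 0.9891 = 2.06 mg/L.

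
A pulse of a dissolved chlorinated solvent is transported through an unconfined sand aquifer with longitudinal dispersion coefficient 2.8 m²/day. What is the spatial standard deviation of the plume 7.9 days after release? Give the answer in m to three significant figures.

Dispersive spreading gives a Gaussian with σ² = 2Dt; advection only shifts the center.
σ = √(2 × 2.8 × 7.9) = 6.65 m.

6.65 m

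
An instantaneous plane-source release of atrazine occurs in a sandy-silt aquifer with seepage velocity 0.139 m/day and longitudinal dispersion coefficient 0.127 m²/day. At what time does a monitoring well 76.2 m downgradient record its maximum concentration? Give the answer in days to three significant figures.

542 days

For the 1D instantaneous-source solution, setting ∂C/∂t = 0 at fixed x gives v²t² + 2Dt − x² = 0, so t = (√(D² + v²x²) − D)/v².
√(D² + v²x²) = √(0.127² + 0.139² × 76.2²) = 10.59; v² = 0.019321.
t = (10.59 − 0.127)/0.019321 = 542 days (vs. the pure-advection estimate x/v = 548 d).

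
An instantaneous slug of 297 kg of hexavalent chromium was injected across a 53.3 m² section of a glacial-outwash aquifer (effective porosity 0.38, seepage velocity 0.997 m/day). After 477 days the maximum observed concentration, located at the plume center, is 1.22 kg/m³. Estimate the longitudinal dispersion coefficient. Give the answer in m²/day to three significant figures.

0.0241 m²/day

At the plume center C_max = M/(n_e·A·√(4πDt)), so D = M²/(4πt·(n_e·A·C_max)²).
n_e·A·C_max = 0.38 × 53.3 × 1.22 = 24.71 kg/m.
D = 297²/(4π × 477 × 24.71²) = 0.0241 m²/day.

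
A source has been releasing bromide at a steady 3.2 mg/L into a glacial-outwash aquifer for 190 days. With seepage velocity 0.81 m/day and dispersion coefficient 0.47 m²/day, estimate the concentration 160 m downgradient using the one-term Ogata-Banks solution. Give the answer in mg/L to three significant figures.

1.04 mg/L

For a continuous step input, C/C₀ ≈ ½·erfc((x−vt)/(2√(Dt))).
vt = 0.81 × 190 = 153.9 m and 2√(Dt) = 2√(0.47 × 190) = 18.90 m.
Argument (x−vt)/(2√(Dt)) = (160 − 153.9)/18.90 = 0.3228; ½·erfc(0.3228) = 0.3240.
C = 3.2 × 0.3240 = 1.04 mg/L.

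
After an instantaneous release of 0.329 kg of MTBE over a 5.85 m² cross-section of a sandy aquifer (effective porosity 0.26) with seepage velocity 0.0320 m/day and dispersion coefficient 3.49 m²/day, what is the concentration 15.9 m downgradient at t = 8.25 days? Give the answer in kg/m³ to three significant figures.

0.00136 kg/m³

For an instantaneous plane source, C(x,t) = M/(n_e·A·√(4πDt)) · exp(−(x−vt)²/(4Dt)), with n_e·A the pore (flow) area.
Plume center vt = 0.0320 × 8.25 = 0.264 m, so the well at 15.9 m is 15.636 m downgradient of the peak.
√(4πDt) = 19.02 m, giving peak height M/(n_e·A·√(4πDt)) = 0.329/(0.26 × 5.85 × 19.02) = 0.01137 kg/m³.
(x−vt)²/(4Dt) = (15.636)²/(4 × 3.49 × 8.25) = 2.123; exp(−2.123) = 0.1197.
C = 0.01137 × 0.1197 = 0.00136 kg/m³.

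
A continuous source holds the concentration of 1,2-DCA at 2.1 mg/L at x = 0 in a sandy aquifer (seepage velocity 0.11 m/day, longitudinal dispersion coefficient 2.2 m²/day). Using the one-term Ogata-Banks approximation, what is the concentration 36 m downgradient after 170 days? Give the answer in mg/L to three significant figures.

For a continuous step input, C/C₀ ≈ ½·erfc((x−vt)/(2√(Dt))).
vt = 0.11 × 170 = 18.7 m and 2√(Dt) = 2√(2.2 × 170) = 38.68 m.
Argument (x−vt)/(2√(Dt)) = (36 − 18.7)/38.68 = 0.4473; ½·erfc(0.4473) = 0.2635.
C = 2.1 × 0.2635 = 0.553 mg/L.

0.553 mg/L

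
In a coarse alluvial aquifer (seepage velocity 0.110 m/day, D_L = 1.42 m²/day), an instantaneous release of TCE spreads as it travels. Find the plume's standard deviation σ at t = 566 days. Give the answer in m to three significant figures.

40.1 m

Dispersive spreading gives a Gaussian with σ² = 2Dt; advection only shifts the center.
σ = √(2 × 1.42 × 566) = 40.1 m.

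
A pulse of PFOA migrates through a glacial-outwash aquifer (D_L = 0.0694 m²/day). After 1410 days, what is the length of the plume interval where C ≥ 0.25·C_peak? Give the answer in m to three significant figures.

The plume is Gaussian with σ = √(2Dt) = √(2 × 0.0694 × 1410) = 13.99 m.
C/C_peak = exp(−Δx²/(2σ²)) = 0.25 ⇒ Δx = σ·√(−2 ln 0.25) = 13.99 × 1.665 = 23.29 m.
Width = 2Δx = 46.6 m.

46.6 m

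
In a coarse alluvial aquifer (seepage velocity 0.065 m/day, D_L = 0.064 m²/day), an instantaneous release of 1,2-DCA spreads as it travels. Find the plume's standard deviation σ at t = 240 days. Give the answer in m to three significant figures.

Dispersive spreading gives a Gaussian with σ² = 2Dt; advection only shifts the center.
σ = √(2 × 0.064 × 240) = 5.54 m.

5.54 m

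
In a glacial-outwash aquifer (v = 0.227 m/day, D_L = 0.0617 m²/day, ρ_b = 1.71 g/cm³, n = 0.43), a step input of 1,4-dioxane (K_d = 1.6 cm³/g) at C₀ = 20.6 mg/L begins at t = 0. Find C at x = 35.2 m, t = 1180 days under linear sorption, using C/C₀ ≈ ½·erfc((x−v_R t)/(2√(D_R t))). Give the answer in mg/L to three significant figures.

12.5 mg/L

Retardation factor R = 1 + ρ_b·K_d/n = 1 + 1.71 × 1.6/0.43 = 7.363.
Sorption retards both mechanisms: v_R = v/R = 0.03083 m/day, D_R = D/R = 0.008380 m²/day.
v_R·t = 0.03083 × 1180 = 36.3794 m; 2√(D_R t) = 6.289 m; argument = (35.2 − 36.3794)/6.289 = -0.1875.
C = C₀ × ½·erfc(-0.1875) = 20.6 × 0.6046 = 12.5 mg/L.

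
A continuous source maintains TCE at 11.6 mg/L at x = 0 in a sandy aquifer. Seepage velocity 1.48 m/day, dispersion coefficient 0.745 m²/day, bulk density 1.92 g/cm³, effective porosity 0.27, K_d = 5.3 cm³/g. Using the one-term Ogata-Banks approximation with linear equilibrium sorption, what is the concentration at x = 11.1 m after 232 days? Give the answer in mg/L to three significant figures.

Retardation factor R = 1 + ρ_b·K_d/n = 1 + 1.92 × 5.3/0.27 = 38.69.
Sorption retards both mechanisms: v_R = v/R = 0.03825 m/day, D_R = D/R = 0.01926 m²/day.
v_R·t = 0.03825 × 232 = 8.874 m; 2√(D_R t) = 4.228 m; argument = (11.1 − 8.874)/4.228 = 0.5265.
C = C₀ × ½·erfc(0.5265) = 11.6 × 0.2283 = 2.65 mg/L.

2.65 mg/L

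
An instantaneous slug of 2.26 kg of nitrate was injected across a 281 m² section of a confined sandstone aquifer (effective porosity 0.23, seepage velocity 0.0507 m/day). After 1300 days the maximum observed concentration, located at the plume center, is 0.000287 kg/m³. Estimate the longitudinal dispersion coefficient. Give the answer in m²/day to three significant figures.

0.909 m²/day

At the plume center C_max = M/(n_e·A·√(4πDt)), so D = M²/(4πt·(n_e·A·C_max)²).
n_e·A·C_max = 0.23 × 281 × 0.000287 = 0.01855 kg/m.
D = 2.26²/(4π × 1300 × 0.01855²) = 0.909 m²/day.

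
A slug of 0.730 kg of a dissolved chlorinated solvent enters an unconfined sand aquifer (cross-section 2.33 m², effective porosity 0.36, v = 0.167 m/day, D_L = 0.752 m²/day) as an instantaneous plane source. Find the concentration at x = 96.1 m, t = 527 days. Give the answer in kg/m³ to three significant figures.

0.0118 kg/m³

For an instantaneous plane source, C(x,t) = M/(n_e·A·√(4πDt)) · exp(−(x−vt)²/(4Dt)), with n_e·A the pore (flow) area.
Plume center vt = 0.167 × 527 = 88.009 m, so the well at 96.1 m is 8.091 m downgradient of the peak.
√(4πDt) = 70.57 m, giving peak height M/(n_e·A·√(4πDt)) = 0.730/(0.36 × 2.33 × 70.57) = 0.01233 kg/m³.
(x−vt)²/(4Dt) = (8.091)²/(4 × 0.752 × 527) = 0.04130; exp(−0.04130) = 0.9595.
C = 0.01233 × 0.9595 = 0.0118 kg/m³.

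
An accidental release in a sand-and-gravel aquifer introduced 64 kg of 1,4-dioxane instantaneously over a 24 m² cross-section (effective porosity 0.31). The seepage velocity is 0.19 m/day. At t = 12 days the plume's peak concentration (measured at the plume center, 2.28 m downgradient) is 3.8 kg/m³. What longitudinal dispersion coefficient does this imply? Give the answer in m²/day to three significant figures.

At the plume center C_max = M/(n_e·A·√(4πDt)), so D = M²/(4πt·(n_e·A·C_max)²).
n_e·A·C_max = 0.31 × 24 × 3.8 = 28.27 kg/m.
D = 64²/(4π × 12 × 28.27²) = 0.0340 m²/day.

0.0340 m²/day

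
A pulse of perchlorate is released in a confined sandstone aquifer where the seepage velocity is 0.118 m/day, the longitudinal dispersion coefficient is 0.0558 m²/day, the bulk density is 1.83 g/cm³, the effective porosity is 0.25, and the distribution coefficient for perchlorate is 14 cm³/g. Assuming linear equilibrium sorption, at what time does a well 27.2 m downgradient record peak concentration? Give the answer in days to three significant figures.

23400 days

Retardation factor R = 1 + ρ_b·K_d/n = 1 + 1.83 × 14/0.25 = 103.5.
Sorption retards both mechanisms: v_R = v/R = 0.001140 m/day, D_R = D/R = 0.0005391 m²/day.
Peak time from v_R²t² + 2D_R t − x² = 0: t = (√(D_R² + v_R²x²) − D_R)/v_R².
√(D_R² + v_R²x²) = √(0.0005391² + 0.001140² × 27.2²) = 0.03101; v_R² = 1.300e-06.
t = (0.03101 − 0.0005391)/1.300e-06 = 23400 days.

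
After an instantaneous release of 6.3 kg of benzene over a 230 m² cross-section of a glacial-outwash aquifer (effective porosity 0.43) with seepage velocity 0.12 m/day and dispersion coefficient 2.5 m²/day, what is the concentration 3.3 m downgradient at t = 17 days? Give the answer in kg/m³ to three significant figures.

0.00273 kg/m³

For an instantaneous plane source, C(x,t) = M/(n_e·A·√(4πDt)) · exp(−(x−vt)²/(4Dt)), with n_e·A the pore (flow) area.
Plume center vt = 0.12 × 17 = 2.04 m, so the well at 3.3 m is 1.26 m downgradient of the peak.
√(4πDt) = 23.11 m, giving peak height M/(n_e·A·√(4πDt)) = 6.3/(0.43 × 230 × 23.11) = 0.002756 kg/m³.
(x−vt)²/(4Dt) = (1.26)²/(4 × 2.5 × 17) = 0.009339; exp(−0.009339) = 0.9907.
C = 0.002756 × 0.9907 = 0.00273 kg/m³.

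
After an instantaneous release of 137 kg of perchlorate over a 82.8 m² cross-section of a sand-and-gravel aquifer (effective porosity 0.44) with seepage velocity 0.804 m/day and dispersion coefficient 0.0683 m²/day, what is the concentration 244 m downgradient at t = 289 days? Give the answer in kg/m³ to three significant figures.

0.0429 kg/m³

For an instantaneous plane source, C(x,t) = M/(n_e·A·√(4πDt)) · exp(−(x−vt)²/(4Dt)), with n_e·A the pore (flow) area.
Plume center vt = 0.804 × 289 = 232.356 m, so the well at 244 m is 11.644 m downgradient of the peak.
√(4πDt) = 15.75 m, giving peak height M/(n_e·A·√(4πDt)) = 137/(0.44 × 82.8 × 15.75) = 0.2388 kg/m³.
(x−vt)²/(4Dt) = (11.644)²/(4 × 0.0683 × 289) = 1.717; exp(−1.717) = 0.1796.
C = 0.2388 × 0.1796 = 0.0429 kg/m³.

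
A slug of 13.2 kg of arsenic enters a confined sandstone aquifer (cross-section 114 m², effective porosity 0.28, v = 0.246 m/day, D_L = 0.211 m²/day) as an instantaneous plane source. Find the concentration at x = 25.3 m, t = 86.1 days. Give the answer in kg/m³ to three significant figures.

0.0217 kg/m³

For an instantaneous plane source, C(x,t) = M/(n_e·A·√(4πDt)) · exp(−(x−vt)²/(4Dt)), with n_e·A the pore (flow) area.
Plume center vt = 0.246 × 86.1 = 21.1806 m, so the well at 25.3 m is 4.1194 m downgradient of the peak.
√(4πDt) = 15.11 m, giving peak height M/(n_e·A·√(4πDt)) = 13.2/(0.28 × 114 × 15.11) = 0.02737 kg/m³.
(x−vt)²/(4Dt) = (4.1194)²/(4 × 0.211 × 86.1) = 0.2335; exp(−0.2335) = 0.7918.
C = 0.02737 × 0.7918 = 0.0217 kg/m³.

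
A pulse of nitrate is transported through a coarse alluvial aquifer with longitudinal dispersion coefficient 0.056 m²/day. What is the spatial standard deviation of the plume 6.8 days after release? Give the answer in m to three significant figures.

0.873 m

Dispersive spreading gives a Gaussian with σ² = 2Dt; advection only shifts the center.
σ = √(2 × 0.056 × 6.8) = 0.873 m.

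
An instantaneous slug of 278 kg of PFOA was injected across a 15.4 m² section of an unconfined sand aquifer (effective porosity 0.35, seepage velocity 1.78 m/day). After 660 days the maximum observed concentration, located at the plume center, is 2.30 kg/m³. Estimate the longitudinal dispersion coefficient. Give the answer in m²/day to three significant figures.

0.0606 m²/day

At the plume center C_max = M/(n_e·A·√(4πDt)), so D = M²/(4πt·(n_e·A·C_max)²).
n_e·A·C_max = 0.35 × 15.4 × 2.30 = 12.40 kg/m.
D = 278²/(4π × 660 × 12.40²) = 0.0606 m²/day.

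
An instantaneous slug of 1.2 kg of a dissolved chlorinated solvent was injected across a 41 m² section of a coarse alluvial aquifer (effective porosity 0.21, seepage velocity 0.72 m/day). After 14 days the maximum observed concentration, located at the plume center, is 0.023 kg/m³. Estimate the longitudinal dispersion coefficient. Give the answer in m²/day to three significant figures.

0.209 m²/day

At the plume center C_max = M/(n_e·A·√(4πDt)), so D = M²/(4πt·(n_e·A·C_max)²).
n_e·A·C_max = 0.21 × 41 × 0.023 = 0.1980 kg/m.
D = 1.2²/(4π × 14 × 0.1980²) = 0.209 m²/day.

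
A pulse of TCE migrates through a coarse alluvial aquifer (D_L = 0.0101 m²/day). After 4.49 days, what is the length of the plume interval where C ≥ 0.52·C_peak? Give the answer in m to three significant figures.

0.689 m

The plume is Gaussian with σ = √(2Dt) = √(2 × 0.0101 × 4.49) = 0.3012 m.
C/C_peak = exp(−Δx²/(2σ²)) = 0.52 ⇒ Δx = σ·√(−2 ln 0.52) = 0.3012 × 1.144 = 0.3446 m.
Width = 2Δx = 0.689 m.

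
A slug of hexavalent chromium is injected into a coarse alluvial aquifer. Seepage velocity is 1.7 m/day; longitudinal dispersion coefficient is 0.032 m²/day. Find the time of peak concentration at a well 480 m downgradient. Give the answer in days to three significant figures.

282 days

For the 1D instantaneous-source solution, setting ∂C/∂t = 0 at fixed x gives v²t² + 2Dt − x² = 0, so t = (√(D² + v²x²) − D)/v².
√(D² + v²x²) = √(0.032² + 1.7² × 480²) = 816.0; v² = 2.89.
t = (816.0 − 0.032)/2.89 = 282 days (vs. the pure-advection estimate x/v = 282 d).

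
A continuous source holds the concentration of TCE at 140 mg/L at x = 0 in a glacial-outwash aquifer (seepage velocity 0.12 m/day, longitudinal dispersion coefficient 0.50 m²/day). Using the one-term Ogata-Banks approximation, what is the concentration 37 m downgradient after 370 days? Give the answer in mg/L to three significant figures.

91.0 mg/L

For a continuous step input, C/C₀ ≈ ½·erfc((x−vt)/(2√(Dt))).
vt = 0.12 × 370 = 44.4 m and 2√(Dt) = 2√(0.50 × 370) = 27.20 m.
Argument (x−vt)/(2√(Dt)) = (37 − 44.4)/27.20 = -0.2721; ½·erfc(-0.2721) = 0.6498.
C = 140 × 0.6498 = 91.0 mg/L.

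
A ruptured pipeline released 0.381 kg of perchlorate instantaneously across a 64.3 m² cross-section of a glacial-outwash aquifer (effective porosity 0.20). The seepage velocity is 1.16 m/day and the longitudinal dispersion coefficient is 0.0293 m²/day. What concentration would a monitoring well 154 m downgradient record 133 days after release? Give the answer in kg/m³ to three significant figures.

0.00421 kg/m³

For an instantaneous plane source, C(x,t) = M/(n_e·A·√(4πDt)) · exp(−(x−vt)²/(4Dt)), with n_e·A the pore (flow) area.
Plume center vt = 1.16 × 133 = 154.28 m, so the well at 154 m is 0.28 m upgradient of the peak.
√(4πDt) = 6.998 m, giving peak height M/(n_e·A·√(4πDt)) = 0.381/(0.20 × 64.3 × 6.998) = 0.004234 kg/m³.
(x−vt)²/(4Dt) = (-0.28)²/(4 × 0.0293 × 133) = 0.005030; exp(−0.005030) = 0.9950.
C = 0.004234 × 0.9950 = 0.00421 kg/m³.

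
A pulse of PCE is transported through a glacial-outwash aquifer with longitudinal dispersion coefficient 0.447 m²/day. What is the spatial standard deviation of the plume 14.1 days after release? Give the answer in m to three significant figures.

Dispersive spreading gives a Gaussian with σ² = 2Dt; advection only shifts the center.
σ = √(2 × 0.447 × 14.1) = 3.55 m.

3.55 m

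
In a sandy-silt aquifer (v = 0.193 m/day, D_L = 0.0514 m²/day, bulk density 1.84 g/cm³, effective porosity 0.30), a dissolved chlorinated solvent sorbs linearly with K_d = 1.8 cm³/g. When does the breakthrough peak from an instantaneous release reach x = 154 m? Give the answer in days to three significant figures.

9590 days

Retardation factor R = 1 + ρ_b·K_d/n = 1 + 1.84 × 1.8/0.30 = 12.04.
Sorption retards both mechanisms: v_R = v/R = 0.01603 m/day, D_R = D/R = 0.004269 m²/day.
Peak time from v_R²t² + 2D_R t − x² = 0: t = (√(D_R² + v_R²x²) − D_R)/v_R².
√(D_R² + v_R²x²) = √(0.004269² + 0.01603² × 154²) = 2.469; v_R² = 0.0002570.
t = (2.469 − 0.004269)/0.0002570 = 9590 days.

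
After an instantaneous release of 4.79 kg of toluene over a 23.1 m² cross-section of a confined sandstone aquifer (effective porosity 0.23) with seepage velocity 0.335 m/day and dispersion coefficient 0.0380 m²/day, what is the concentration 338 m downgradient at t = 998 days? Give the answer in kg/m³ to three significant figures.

For an instantaneous plane source, C(x,t) = M/(n_e·A·√(4πDt)) · exp(−(x−vt)²/(4Dt)), with n_e·A the pore (flow) area.
Plume center vt = 0.335 × 998 = 334.33 m, so the well at 338 m is 3.67 m downgradient of the peak.
√(4πDt) = 21.83 m, giving peak height M/(n_e·A·√(4πDt)) = 4.79/(0.23 × 23.1 × 21.83) = 0.04130 kg/m³.
(x−vt)²/(4Dt) = (3.67)²/(4 × 0.0380 × 998) = 0.08879; exp(−0.08879) = 0.9150.
C = 0.04130 × 0.9150 = 0.0378 kg/m³.

0.0378 kg/m³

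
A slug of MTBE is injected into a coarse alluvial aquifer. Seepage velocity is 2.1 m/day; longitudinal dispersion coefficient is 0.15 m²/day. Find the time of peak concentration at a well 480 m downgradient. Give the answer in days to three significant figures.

For the 1D instantaneous-source solution, setting ∂C/∂t = 0 at fixed x gives v²t² + 2Dt − x² = 0, so t = (√(D² + v²x²) − D)/v².
√(D² + v²x²) = √(0.15² + 2.1² × 480²) = 1008; v² = 4.41.
t = (1008 − 0.15)/4.41 = 229 days (vs. the pure-advection estimate x/v = 229 d).

229 days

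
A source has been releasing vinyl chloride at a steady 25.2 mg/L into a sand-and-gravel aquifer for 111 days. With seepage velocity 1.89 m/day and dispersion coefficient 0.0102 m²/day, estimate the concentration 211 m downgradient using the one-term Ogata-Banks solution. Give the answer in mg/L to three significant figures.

For a continuous step input, C/C₀ ≈ ½·erfc((x−vt)/(2√(Dt))).
vt = 1.89 × 111 = 209.79 m and 2√(Dt) = 2√(0.0102 × 111) = 2.128 m.
Argument (x−vt)/(2√(Dt)) = (211 − 209.79)/2.128 = 0.5686; ½·erfc(0.5686) = 0.2107.
C = 25.2 × 0.2107 = 5.31 mg/L.

5.31 mg/L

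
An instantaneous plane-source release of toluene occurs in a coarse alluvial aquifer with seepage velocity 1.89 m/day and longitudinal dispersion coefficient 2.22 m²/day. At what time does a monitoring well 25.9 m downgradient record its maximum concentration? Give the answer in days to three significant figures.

13.1 days

For the 1D instantaneous-source solution, setting ∂C/∂t = 0 at fixed x gives v²t² + 2Dt − x² = 0, so t = (√(D² + v²x²) − D)/v².
√(D² + v²x²) = √(2.22² + 1.89² × 25.9²) = 49.00; v² = 3.5721.
t = (49.00 − 2.22)/3.5721 = 13.1 days (vs. the pure-advection estimate x/v = 13.7 d).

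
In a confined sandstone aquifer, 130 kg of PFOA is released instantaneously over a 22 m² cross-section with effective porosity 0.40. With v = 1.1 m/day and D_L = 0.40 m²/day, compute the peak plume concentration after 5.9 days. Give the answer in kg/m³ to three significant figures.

The peak of an instantaneous 1D plume sits at x = vt; there the Gaussian factor is 1 and C_max = M/(n_e·A·√(4πDt)), where n_e·A is the pore area the mass is dissolved in.
√(4πDt) = √(4π × 0.40 × 5.9) = 5.446 m, so C_max = 130/(0.40 × 22 × 5.446) = 2.71 kg/m³.

2.71 kg/m³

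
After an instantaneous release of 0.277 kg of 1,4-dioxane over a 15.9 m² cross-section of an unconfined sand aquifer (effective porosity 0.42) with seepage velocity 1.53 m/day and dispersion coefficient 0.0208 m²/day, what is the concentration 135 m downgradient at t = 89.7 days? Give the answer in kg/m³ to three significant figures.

For an instantaneous plane source, C(x,t) = M/(n_e·A·√(4πDt)) · exp(−(x−vt)²/(4Dt)), with n_e·A the pore (flow) area.
Plume center vt = 1.53 × 89.7 = 137.241 m, so the well at 135 m is 2.241 m upgradient of the peak.
√(4πDt) = 4.842 m, giving peak height M/(n_e·A·√(4πDt)) = 0.277/(0.42 × 15.9 × 4.842) = 0.008567 kg/m³.
(x−vt)²/(4Dt) = (-2.241)²/(4 × 0.0208 × 89.7) = 0.6729; exp(−0.6729) = 0.5102.
C = 0.008567 × 0.5102 = 0.00437 kg/m³.

0.00437 kg/m³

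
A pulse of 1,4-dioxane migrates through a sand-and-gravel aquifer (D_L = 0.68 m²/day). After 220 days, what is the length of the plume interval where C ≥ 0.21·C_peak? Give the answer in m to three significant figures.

The plume is Gaussian with σ = √(2Dt) = √(2 × 0.68 × 220) = 17.30 m.
C/C_peak = exp(−Δx²/(2σ²)) = 0.21 ⇒ Δx = σ·√(−2 ln 0.21) = 17.30 × 1.767 = 30.57 m.
Width = 2Δx = 61.1 m.

61.1 m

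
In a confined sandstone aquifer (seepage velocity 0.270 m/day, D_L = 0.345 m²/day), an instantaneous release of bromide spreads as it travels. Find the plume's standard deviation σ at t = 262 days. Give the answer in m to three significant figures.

Dispersive spreading gives a Gaussian with σ² = 2Dt; advection only shifts the center.
σ = √(2 × 0.345 × 262) = 13.4 m.

13.4 m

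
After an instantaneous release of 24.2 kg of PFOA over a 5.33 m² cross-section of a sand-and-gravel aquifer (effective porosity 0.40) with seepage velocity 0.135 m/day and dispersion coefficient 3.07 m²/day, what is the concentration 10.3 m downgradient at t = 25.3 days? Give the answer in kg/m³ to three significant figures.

0.312 kg/m³

For an instantaneous plane source, C(x,t) = M/(n_e·A·√(4πDt)) · exp(−(x−vt)²/(4Dt)), with n_e·A the pore (flow) area.
Plume center vt = 0.135 × 25.3 = 3.4155 m, so the well at 10.3 m is 6.8845 m downgradient of the peak.
√(4πDt) = 31.24 m, giving peak height M/(n_e·A·√(4πDt)) = 24.2/(0.40 × 5.33 × 31.24) = 0.3633 kg/m³.
(x−vt)²/(4Dt) = (6.8845)²/(4 × 3.07 × 25.3) = 0.1526; exp(−0.1526) = 0.8585.
C = 0.3633 × 0.8585 = 0.312 kg/m³.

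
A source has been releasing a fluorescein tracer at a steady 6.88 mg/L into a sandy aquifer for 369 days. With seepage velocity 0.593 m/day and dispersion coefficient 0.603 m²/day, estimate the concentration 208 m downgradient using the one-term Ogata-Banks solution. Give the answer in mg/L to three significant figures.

4.79 mg/L

For a continuous step input, C/C₀ ≈ ½·erfc((x−vt)/(2√(Dt))).
vt = 0.593 × 369 = 218.817 m and 2√(Dt) = 2√(0.603 × 369) = 29.83 m.
Argument (x−vt)/(2√(Dt)) = (208 − 218.817)/29.83 = -0.3626; ½·erfc(-0.3626) = 0.6960.
C = 6.88 × 0.6960 = 4.79 mg/L.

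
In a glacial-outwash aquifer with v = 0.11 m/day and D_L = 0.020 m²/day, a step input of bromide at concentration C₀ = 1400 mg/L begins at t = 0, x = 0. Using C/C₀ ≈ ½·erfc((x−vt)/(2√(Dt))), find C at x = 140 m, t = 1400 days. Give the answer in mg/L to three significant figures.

For a continuous step input, C/C₀ ≈ ½·erfc((x−vt)/(2√(Dt))).
vt = 0.11 × 1400 = 154 m and 2√(Dt) = 2√(0.020 × 1400) = 10.58 m.
Argument (x−vt)/(2√(Dt)) = (140 − 154)/10.58 = -1.323; ½·erfc(-1.323) = 0.9693.
C = 1400 × 0.9693 = 1360 mg/L.

1360 mg/L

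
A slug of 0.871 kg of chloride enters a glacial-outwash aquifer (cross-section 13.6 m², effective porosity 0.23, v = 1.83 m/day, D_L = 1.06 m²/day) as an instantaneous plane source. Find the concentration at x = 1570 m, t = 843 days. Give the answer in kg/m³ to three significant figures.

For an instantaneous plane source, C(x,t) = M/(n_e·A·√(4πDt)) · exp(−(x−vt)²/(4Dt)), with n_e·A the pore (flow) area.
Plume center vt = 1.83 × 843 = 1542.69 m, so the well at 1570 m is 27.31 m downgradient of the peak.
√(4πDt) = 106.0 m, giving peak height M/(n_e·A·√(4πDt)) = 0.871/(0.23 × 13.6 × 106.0) = 0.002627 kg/m³.
(x−vt)²/(4Dt) = (27.31)²/(4 × 1.06 × 843) = 0.2087; exp(−0.2087) = 0.8116.
C = 0.002627 × 0.8116 = 0.00213 kg/m³.

0.00213 kg/m³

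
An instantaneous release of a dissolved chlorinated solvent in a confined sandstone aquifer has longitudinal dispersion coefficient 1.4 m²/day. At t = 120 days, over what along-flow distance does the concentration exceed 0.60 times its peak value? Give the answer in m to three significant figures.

The plume is Gaussian with σ = √(2Dt) = √(2 × 1.4 × 120) = 18.33 m.
C/C_peak = exp(−Δx²/(2σ²)) = 0.60 ⇒ Δx = σ·√(−2 ln 0.60) = 18.33 × 1.011 = 18.53 m.
Width = 2Δx = 37.1 m.

37.1 m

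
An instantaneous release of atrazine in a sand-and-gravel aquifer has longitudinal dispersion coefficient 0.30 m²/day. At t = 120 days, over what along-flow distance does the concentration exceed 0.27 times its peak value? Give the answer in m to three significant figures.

27.5 m

The plume is Gaussian with σ = √(2Dt) = √(2 × 0.30 × 120) = 8.485 m.
C/C_peak = exp(−Δx²/(2σ²)) = 0.27 ⇒ Δx = σ·√(−2 ln 0.27) = 8.485 × 1.618 = 13.73 m.
Width = 2Δx = 27.5 m.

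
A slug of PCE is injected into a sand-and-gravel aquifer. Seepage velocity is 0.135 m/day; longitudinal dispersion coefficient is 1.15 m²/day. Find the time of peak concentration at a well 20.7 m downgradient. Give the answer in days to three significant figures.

For the 1D instantaneous-source solution, setting ∂C/∂t = 0 at fixed x gives v²t² + 2Dt − x² = 0, so t = (√(D² + v²x²) − D)/v².
√(D² + v²x²) = √(1.15² + 0.135² × 20.7²) = 3.022; v² = 0.018225.
t = (3.022 − 1.15)/0.018225 = 103 days (vs. the pure-advection estimate x/v = 153 d).

103 days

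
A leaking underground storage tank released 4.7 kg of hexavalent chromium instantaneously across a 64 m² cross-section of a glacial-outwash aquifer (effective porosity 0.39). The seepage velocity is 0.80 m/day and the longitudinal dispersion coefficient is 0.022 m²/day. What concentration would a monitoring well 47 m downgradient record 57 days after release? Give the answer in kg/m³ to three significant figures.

0.0321 kg/m³

For an instantaneous plane source, C(x,t) = M/(n_e·A·√(4πDt)) · exp(−(x−vt)²/(4Dt)), with n_e·A the pore (flow) area.
Plume center vt = 0.80 × 57 = 45.6 m, so the well at 47 m is 1.4 m downgradient of the peak.
√(4πDt) = 3.970 m, giving peak height M/(n_e·A·√(4πDt)) = 4.7/(0.39 × 64 × 3.970) = 0.04743 kg/m³.
(x−vt)²/(4Dt) = (1.4)²/(4 × 0.022 × 57) = 0.3907; exp(−0.3907) = 0.6766.
C = 0.04743 × 0.6766 = 0.0321 kg/m³.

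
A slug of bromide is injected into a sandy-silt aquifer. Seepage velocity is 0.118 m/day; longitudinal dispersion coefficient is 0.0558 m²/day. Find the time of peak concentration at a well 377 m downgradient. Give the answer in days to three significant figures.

For the 1D instantaneous-source solution, setting ∂C/∂t = 0 at fixed x gives v²t² + 2Dt − x² = 0, so t = (√(D² + v²x²) − D)/v².
√(D² + v²x²) = √(0.0558² + 0.118² × 377²) = 44.49; v² = 0.013924.
t = (44.49 − 0.0558)/0.013924 = 3190 days (vs. the pure-advection estimate x/v = 3190 d).

3190 days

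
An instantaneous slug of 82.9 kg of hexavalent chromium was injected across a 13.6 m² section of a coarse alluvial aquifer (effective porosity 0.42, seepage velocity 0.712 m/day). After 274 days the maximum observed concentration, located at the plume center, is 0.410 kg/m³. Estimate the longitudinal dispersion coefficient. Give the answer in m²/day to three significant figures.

At the plume center C_max = M/(n_e·A·√(4πDt)), so D = M²/(4πt·(n_e·A·C_max)²).
n_e·A·C_max = 0.42 × 13.6 × 0.410 = 2.342 kg/m.
D = 82.9²/(4π × 274 × 2.342²) = 0.364 m²/day.

0.364 m²/day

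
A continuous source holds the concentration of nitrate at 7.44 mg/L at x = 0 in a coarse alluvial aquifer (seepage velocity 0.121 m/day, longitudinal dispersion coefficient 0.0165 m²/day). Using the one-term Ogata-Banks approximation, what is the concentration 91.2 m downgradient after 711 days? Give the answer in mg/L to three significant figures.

1.06 mg/L

For a continuous step input, C/C₀ ≈ ½·erfc((x−vt)/(2√(Dt))).
vt = 0.121 × 711 = 86.031 m and 2√(Dt) = 2√(0.0165 × 711) = 6.850 m.
Argument (x−vt)/(2√(Dt)) = (91.2 − 86.031)/6.850 = 0.7546; ½·erfc(0.7546) = 0.1429.
C = 7.44 × 0.1429 = 1.06 mg/L.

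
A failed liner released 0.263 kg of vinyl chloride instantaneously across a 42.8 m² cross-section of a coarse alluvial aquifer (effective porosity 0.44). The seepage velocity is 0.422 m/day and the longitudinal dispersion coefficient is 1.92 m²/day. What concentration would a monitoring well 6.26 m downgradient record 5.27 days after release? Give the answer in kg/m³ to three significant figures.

For an instantaneous plane source, C(x,t) = M/(n_e·A·√(4πDt)) · exp(−(x−vt)²/(4Dt)), with n_e·A the pore (flow) area.
Plume center vt = 0.422 × 5.27 = 2.22394 m, so the well at 6.26 m is 4.03606 m downgradient of the peak.
√(4πDt) = 11.28 m, giving peak height M/(n_e·A·√(4πDt)) = 0.263/(0.44 × 42.8 × 11.28) = 0.001238 kg/m³.
(x−vt)²/(4Dt) = (4.03606)²/(4 × 1.92 × 5.27) = 0.4025; exp(−0.4025) = 0.6686.
C = 0.001238 × 0.6686 = 0.000828 kg/m³.

0.000828 kg/m³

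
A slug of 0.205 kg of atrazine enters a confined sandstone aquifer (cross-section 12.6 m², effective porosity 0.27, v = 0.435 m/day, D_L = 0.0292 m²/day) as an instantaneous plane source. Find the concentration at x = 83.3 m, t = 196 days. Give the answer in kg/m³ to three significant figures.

For an instantaneous plane source, C(x,t) = M/(n_e·A·√(4πDt)) · exp(−(x−vt)²/(4Dt)), with n_e·A the pore (flow) area.
Plume center vt = 0.435 × 196 = 85.26 m, so the well at 83.3 m is 1.96 m upgradient of the peak.
√(4πDt) = 8.481 m, giving peak height M/(n_e·A·√(4πDt)) = 0.205/(0.27 × 12.6 × 8.481) = 0.007105 kg/m³.
(x−vt)²/(4Dt) = (-1.96)²/(4 × 0.0292 × 196) = 0.1678; exp(−0.1678) = 0.8455.
C = 0.007105 × 0.8455 = 0.00601 kg/m³.

0.00601 kg/m³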